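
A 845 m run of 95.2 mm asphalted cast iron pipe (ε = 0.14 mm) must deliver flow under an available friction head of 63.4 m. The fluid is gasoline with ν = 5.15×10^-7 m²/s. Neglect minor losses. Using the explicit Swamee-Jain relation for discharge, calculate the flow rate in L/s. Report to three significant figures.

Q ≈ 17.9 L/s

Swamee-Jain (Type II): Q = -0.965·√(gD⁵h_f/L)·ln[ε/(3.7D) + √(3.17ν²L/(gD³h_f))]
√(gD⁵h_f/L) = √(9.81·0.0952⁵·63.4/845) = 0.002399
ε/(3.7D) = 3.97×10^-4; √(3.17ν²L/(gD³h_f)) = 3.64×10^-5
Q = -0.965·0.002399·ln(4.338×10^-4) = 0.01793 m³/s
Check: V = 2.52 m/s, Re = 4.66×10^5, f = 0.02223, h_f = 63.8 m ≈ 63.4 m ✓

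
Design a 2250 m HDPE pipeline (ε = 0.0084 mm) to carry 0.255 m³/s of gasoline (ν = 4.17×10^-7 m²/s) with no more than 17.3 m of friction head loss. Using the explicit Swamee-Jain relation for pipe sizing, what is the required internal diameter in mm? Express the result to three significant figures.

Swamee-Jain (Type III): D = 0.66·[ε^1.25·(LQ²/(gh_f))^4.75 + ν·Q^9.4·(L/(gh_f))^5.2]^0.04
LQ²/(gh_f) = 0.8621; L/(gh_f) = 13.26
Term 1 = ε^1.25·(…)^4.75 = 2.23×10^-7; Term 2 = ν·Q^9.4·(…)^5.2 = 7.56×10^-7
D = 0.66·(2.23×10^-7 + 7.56×10^-7)^0.04 = 0.3795 m = 379 mm
Check: V = 2.25 m/s, Re = 2.05×10^6, f = 0.01110, h_f = 17.1 m ≈ 17.3 m ✓

D ≈ 379 mm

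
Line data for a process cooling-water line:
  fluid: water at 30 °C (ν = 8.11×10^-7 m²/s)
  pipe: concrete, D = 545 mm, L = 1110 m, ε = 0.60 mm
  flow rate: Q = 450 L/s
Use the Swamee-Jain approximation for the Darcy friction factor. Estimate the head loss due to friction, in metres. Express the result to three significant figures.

V = 4Q/(πD²) = 4·0.450/(π·0.545²) = 1.929 m/s
Re = VD/ν = 1.929·0.545/8.11×10^-7 = 1.30×10^6 → turbulent
ε/D = 0.60/545 = 0.00110
Swamee-Jain: f = 0.02040
h_f = f(L/D)V²/(2g) = 0.02040·(1110/0.545)·1.929²/(2·9.81) = 7.879 m

h_f ≈ 7.88 m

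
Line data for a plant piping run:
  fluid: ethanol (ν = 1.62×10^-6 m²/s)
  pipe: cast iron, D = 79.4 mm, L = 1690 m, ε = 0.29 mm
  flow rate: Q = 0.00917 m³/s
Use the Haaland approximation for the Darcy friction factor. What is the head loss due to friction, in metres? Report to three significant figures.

h_f ≈ 107 m

V = 4Q/(πD²) = 4·0.00917/(π·0.0794²) = 1.852 m/s
Re = VD/ν = 1.852·0.0794/1.62×10^-6 = 9.08×10^4 → turbulent
ε/D = 0.29/79.4 = 0.00365
Haaland: f = 0.02886
h_f = f(L/D)V²/(2g) = 0.02886·(1690/0.0794)·1.852²/(2·9.81) = 107.4 m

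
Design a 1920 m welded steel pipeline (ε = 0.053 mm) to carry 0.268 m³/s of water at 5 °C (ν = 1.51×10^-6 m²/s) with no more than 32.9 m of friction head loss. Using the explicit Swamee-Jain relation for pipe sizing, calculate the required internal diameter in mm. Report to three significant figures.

Swamee-Jain (Type III): D = 0.66·[ε^1.25·(LQ²/(gh_f))^4.75 + ν·Q^9.4·(L/(gh_f))^5.2]^0.04
LQ²/(gh_f) = 0.4273; L/(gh_f) = 5.949
Term 1 = ε^1.25·(…)^4.75 = 7.97×10^-8; Term 2 = ν·Q^9.4·(…)^5.2 = 6.77×10^-8
D = 0.66·(7.97×10^-8 + 6.77×10^-8)^0.04 = 0.3518 m = 352 mm
Check: V = 2.76 m/s, Re = 6.42×10^5, f = 0.01468, h_f = 31.1 m ≈ 32.9 m ✓

D ≈ 352 mm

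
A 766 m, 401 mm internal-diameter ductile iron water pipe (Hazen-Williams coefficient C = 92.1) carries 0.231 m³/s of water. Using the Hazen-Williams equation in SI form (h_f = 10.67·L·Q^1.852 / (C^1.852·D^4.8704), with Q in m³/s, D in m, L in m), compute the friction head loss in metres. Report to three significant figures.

h_f ≈ 10.7 m

h_f = 10.67·766·0.231^1.852 / (92.1^1.852·0.401^4.8704) = 10.69 m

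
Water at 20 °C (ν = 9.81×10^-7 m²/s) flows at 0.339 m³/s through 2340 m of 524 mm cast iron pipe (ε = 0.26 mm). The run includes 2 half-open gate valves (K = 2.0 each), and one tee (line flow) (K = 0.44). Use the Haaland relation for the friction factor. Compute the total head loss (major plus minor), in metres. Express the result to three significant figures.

V = 4Q/(πD²) = 1.572 m/s; V²/2g = 0.1259 m
Re = 8.40×10^5, ε/D = 4.96×10^-4 → f = 0.01723 (Haaland)
Major: h_f = f(L/D)·V²/2g = 0.01723·4466·0.1259 = 9.689 m
Minor: ΣK = 4.44; h_m = ΣK·V²/2g = 0.5592 m
Total H_L = 9.689 + 0.5592 = 10.25 m

H_L ≈ 10.2 m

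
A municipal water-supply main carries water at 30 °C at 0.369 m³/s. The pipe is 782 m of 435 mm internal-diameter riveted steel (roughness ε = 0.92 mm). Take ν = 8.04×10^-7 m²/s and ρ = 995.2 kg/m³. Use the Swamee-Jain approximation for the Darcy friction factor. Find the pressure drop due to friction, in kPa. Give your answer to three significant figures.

V = 4Q/(πD²) = 4·0.369/(π·0.435²) = 2.483 m/s
Re = VD/ν = 2.483·0.435/8.04×10^-7 = 1.34×10^6 → turbulent
ε/D = 0.92/435 = 0.00211
Swamee-Jain: f = 0.02397
h_f = f(L/D)V²/(2g) = 0.02397·(782/0.435)·2.483²/(2·9.81) = 13.54 m
Δp = ρg·h_f = 995.2·9.81·13.54 = 132.2 kPa

Δp ≈ 132 kPa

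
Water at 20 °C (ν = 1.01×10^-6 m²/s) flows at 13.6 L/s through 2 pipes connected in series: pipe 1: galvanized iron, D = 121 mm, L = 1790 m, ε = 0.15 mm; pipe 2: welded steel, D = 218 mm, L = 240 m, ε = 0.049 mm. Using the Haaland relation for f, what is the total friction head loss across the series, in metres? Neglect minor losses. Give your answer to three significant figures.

Pipe 1: V = 1.183 m/s, Re = 1.42×10^5, ε/D = 0.00124, f = 0.02222, h_1 = f(L/D)V²/2g = 23.44 m
Pipe 2: V = 0.3644 m/s, Re = 7.86×10^4, ε/D = 2.25×10^-4, f = 0.01964, h_2 = f(L/D)V²/2g = 0.1463 m
Series → Q common, losses add: H = Σh = 23.59 m

H ≈ 23.6 m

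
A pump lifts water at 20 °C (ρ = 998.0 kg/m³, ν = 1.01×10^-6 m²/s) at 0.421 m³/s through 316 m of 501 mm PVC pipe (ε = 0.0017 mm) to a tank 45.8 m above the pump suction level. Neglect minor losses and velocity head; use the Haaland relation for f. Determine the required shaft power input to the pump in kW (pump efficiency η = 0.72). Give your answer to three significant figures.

P_shaft ≈ 272 kW

V = 4Q/(πD²) = 2.136 m/s; Re = 1.06×10^6; ε/D = 3.39×10^-6; f = 0.01153
h_f = f(L/D)V²/2g = 1.691 m
Total head H = z + h_f = 45.8 + 1.691 = 47.49 m
P_hyd = ρgQH = 998.0·9.81·0.421·47.49 = 195.7 kW
P_shaft = P_hyd/η = 195.7/0.72 = 271.9 kW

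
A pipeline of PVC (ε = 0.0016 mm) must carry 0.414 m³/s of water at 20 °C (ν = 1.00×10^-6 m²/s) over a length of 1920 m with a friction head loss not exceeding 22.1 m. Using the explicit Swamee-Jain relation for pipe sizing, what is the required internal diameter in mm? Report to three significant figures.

D ≈ 429 mm

Swamee-Jain (Type III): D = 0.66·[ε^1.25·(LQ²/(gh_f))^4.75 + ν·Q^9.4·(L/(gh_f))^5.2]^0.04
LQ²/(gh_f) = 1.518; L/(gh_f) = 8.856
Term 1 = ε^1.25·(…)^4.75 = 4.13×10^-7; Term 2 = ν·Q^9.4·(…)^5.2 = 2.12×10^-5
D = 0.66·(4.13×10^-7 + 2.12×10^-5)^0.04 = 0.4294 m = 429 mm
Check: V = 2.86 m/s, Re = 1.23×10^6, f = 0.01132, h_f = 21.1 m ≈ 22.1 m ✓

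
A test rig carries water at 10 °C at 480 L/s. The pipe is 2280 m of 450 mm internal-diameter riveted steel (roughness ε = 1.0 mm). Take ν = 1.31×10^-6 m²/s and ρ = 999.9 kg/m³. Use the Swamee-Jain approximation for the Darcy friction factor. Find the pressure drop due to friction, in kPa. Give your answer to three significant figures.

V = 4Q/(πD²) = 4·0.480/(π·0.450²) = 3.018 m/s
Re = VD/ν = 3.018·0.450/1.31×10^-6 = 1.04×10^6 → turbulent
ε/D = 1.0/450 = 0.00222
Swamee-Jain: f = 0.02433
h_f = f(L/D)V²/(2g) = 0.02433·(2280/0.450)·3.018²/(2·9.81) = 57.22 m
Δp = ρg·h_f = 999.9·9.81·57.22 = 561.3 kPa

Δp ≈ 561 kPa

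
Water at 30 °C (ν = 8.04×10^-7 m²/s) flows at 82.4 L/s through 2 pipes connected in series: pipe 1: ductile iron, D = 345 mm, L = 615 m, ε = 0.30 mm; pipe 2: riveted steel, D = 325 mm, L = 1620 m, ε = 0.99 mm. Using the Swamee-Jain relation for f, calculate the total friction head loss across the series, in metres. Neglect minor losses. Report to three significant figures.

H ≈ 8.11 m

Pipe 1: V = 0.8815 m/s, Re = 3.78×10^5, ε/D = 8.70×10^-4, f = 0.01997, h_1 = f(L/D)V²/2g = 1.410 m
Pipe 2: V = 0.9933 m/s, Re = 4.02×10^5, ε/D = 0.00305, f = 0.02674, h_2 = f(L/D)V²/2g = 6.702 m
Series → Q common, losses add: H = Σh = 8.112 m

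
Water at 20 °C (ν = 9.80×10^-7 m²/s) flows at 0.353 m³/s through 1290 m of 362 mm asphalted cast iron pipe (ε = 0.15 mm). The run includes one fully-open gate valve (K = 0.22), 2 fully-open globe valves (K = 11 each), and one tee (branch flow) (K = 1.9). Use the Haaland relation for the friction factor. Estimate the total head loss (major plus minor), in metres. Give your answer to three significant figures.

V = 4Q/(πD²) = 3.430 m/s; V²/2g = 0.5996 m
Re = 1.27×10^6, ε/D = 4.14×10^-4 → f = 0.01645 (Haaland)
Major: h_f = f(L/D)·V²/2g = 0.01645·3564·0.5996 = 35.15 m
Minor: ΣK = 24.1; h_m = ΣK·V²/2g = 14.46 m
Total H_L = 35.15 + 14.46 = 49.61 m

H_L ≈ 49.6 m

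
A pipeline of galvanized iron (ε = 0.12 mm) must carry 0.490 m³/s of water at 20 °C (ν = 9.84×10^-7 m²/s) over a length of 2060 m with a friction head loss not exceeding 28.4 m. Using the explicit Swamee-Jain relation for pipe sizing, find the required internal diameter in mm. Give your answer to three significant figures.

Swamee-Jain (Type III): D = 0.66·[ε^1.25·(LQ²/(gh_f))^4.75 + ν·Q^9.4·(L/(gh_f))^5.2]^0.04
LQ²/(gh_f) = 1.775; L/(gh_f) = 7.394
Term 1 = ε^1.25·(…)^4.75 = 1.92×10^-4; Term 2 = ν·Q^9.4·(…)^5.2 = 3.97×10^-5
D = 0.66·(1.92×10^-4 + 3.97×10^-5)^0.04 = 0.4722 m = 472 mm
Check: V = 2.80 m/s, Re = 1.34×10^6, f = 0.01513, h_f = 26.3 m ≈ 28.4 m ✓

D ≈ 472 mm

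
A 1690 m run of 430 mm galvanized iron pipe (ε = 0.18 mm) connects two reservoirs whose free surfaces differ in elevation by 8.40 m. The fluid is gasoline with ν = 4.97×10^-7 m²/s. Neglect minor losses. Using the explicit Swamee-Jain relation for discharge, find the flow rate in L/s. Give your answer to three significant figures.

Swamee-Jain (Type II): Q = -0.965·√(gD⁵h_f/L)·ln[ε/(3.7D) + √(3.17ν²L/(gD³h_f))]
√(gD⁵h_f/L) = √(9.81·0.430⁵·8.40/1690) = 0.02677
ε/(3.7D) = 1.13×10^-4; √(3.17ν²L/(gD³h_f)) = 1.42×10^-5
Q = -0.965·0.02677·ln(1.273×10^-4) = 0.2317 m³/s
Check: V = 1.60 m/s, Re = 1.38×10^6, f = 0.01656, h_f = 8.45 m ≈ 8.40 m ✓

Q ≈ 232 L/s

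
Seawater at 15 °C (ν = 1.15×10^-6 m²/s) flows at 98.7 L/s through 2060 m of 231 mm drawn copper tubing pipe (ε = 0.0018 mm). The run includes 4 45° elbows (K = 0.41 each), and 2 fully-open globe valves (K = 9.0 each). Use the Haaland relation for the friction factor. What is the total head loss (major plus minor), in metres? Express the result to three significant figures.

H_L ≈ 39.0 m

V = 4Q/(πD²) = 2.355 m/s; V²/2g = 0.2827 m
Re = 4.73×10^5, ε/D = 7.79×10^-6 → f = 0.01328 (Haaland)
Major: h_f = f(L/D)·V²/2g = 0.01328·8918·0.2827 = 33.47 m
Minor: ΣK = 19.6; h_m = ΣK·V²/2g = 5.552 m
Total H_L = 33.47 + 5.552 = 39.02 m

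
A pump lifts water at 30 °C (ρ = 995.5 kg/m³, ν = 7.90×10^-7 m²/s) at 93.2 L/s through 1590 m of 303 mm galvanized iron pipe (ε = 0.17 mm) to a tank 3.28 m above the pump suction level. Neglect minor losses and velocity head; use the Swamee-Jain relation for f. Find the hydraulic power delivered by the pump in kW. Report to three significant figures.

V = 4Q/(πD²) = 1.293 m/s; Re = 4.96×10^5; ε/D = 5.61×10^-4; f = 0.01815
h_f = f(L/D)V²/2g = 8.112 m
Total head H = z + h_f = 3.28 + 8.112 = 11.39 m
P_hyd = ρgQH = 995.5·9.81·0.0932·11.39 = 10.37 kW

P_hyd ≈ 10.4 kW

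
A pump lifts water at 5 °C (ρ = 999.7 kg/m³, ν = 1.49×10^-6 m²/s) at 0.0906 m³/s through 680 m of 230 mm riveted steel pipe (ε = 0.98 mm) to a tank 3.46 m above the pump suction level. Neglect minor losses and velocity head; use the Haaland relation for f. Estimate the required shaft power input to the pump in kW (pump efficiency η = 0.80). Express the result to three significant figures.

P_shaft ≈ 27.2 kW

V = 4Q/(πD²) = 2.181 m/s; Re = 3.37×10^5; ε/D = 0.00426; f = 0.02929
h_f = f(L/D)V²/2g = 20.99 m
Total head H = z + h_f = 3.46 + 20.99 = 24.45 m
P_hyd = ρgQH = 999.7·9.81·0.0906·24.45 = 21.72 kW
P_shaft = P_hyd/η = 21.72/0.80 = 27.16 kW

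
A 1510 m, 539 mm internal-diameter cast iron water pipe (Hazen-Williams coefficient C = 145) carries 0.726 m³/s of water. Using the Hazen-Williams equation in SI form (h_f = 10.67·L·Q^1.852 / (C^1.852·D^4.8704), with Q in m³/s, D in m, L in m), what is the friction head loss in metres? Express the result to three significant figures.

h_f ≈ 17.9 m

h_f = 10.67·1510·0.726^1.852 / (145^1.852·0.539^4.8704) = 17.95 m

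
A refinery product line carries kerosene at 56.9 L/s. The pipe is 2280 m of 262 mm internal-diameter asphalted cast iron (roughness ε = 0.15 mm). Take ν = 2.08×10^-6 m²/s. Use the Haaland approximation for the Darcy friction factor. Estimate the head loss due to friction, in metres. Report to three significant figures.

V = 4Q/(πD²) = 4·0.0569/(π·0.262²) = 1.055 m/s
Re = VD/ν = 1.055·0.262/2.08×10^-6 = 1.33×10^5 → turbulent
ε/D = 0.15/262 = 5.73×10^-4
Haaland: f = 0.01973
h_f = f(L/D)V²/(2g) = 0.01973·(2280/0.262)·1.055²/(2·9.81) = 9.747 m

h_f ≈ 9.75 m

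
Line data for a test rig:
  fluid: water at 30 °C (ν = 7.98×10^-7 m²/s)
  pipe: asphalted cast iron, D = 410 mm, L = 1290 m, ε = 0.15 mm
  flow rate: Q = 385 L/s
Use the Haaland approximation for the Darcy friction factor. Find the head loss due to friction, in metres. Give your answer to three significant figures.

V = 4Q/(πD²) = 4·0.385/(π·0.410²) = 2.916 m/s
Re = VD/ν = 2.916·0.410/7.98×10^-7 = 1.50×10^6 → turbulent
ε/D = 0.15/410 = 3.66×10^-4
Haaland: f = 0.01599
h_f = f(L/D)V²/(2g) = 0.01599·(1290/0.410)·2.916²/(2·9.81) = 21.81 m

h_f ≈ 21.8 m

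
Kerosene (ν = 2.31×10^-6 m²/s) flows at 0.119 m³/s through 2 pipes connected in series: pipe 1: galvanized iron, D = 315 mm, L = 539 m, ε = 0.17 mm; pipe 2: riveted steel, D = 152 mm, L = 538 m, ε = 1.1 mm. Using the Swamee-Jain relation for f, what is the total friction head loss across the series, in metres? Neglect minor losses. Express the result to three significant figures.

Pipe 1: V = 1.527 m/s, Re = 2.08×10^5, ε/D = 5.40×10^-4, f = 0.01907, h_1 = f(L/D)V²/2g = 3.879 m
Pipe 2: V = 6.558 m/s, Re = 4.32×10^5, ε/D = 0.00724, f = 0.03435, h_2 = f(L/D)V²/2g = 266.5 m
Series → Q common, losses add: H = Σh = 270.3 m

H ≈ 270 m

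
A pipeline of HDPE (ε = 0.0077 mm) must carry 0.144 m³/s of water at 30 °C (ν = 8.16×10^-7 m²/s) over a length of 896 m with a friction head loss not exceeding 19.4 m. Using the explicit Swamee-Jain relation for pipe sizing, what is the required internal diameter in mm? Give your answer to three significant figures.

Swamee-Jain (Type III): D = 0.66·[ε^1.25·(LQ²/(gh_f))^4.75 + ν·Q^9.4·(L/(gh_f))^5.2]^0.04
LQ²/(gh_f) = 0.09763; L/(gh_f) = 4.708
Term 1 = ε^1.25·(…)^4.75 = 6.43×10^-12; Term 2 = ν·Q^9.4·(…)^5.2 = 3.16×10^-11
D = 0.66·(6.43×10^-12 + 3.16×10^-11)^0.04 = 0.2528 m = 253 mm
Check: V = 2.87 m/s, Re = 8.89×10^5, f = 0.01249, h_f = 18.6 m ≈ 19.4 m ✓

D ≈ 253 mm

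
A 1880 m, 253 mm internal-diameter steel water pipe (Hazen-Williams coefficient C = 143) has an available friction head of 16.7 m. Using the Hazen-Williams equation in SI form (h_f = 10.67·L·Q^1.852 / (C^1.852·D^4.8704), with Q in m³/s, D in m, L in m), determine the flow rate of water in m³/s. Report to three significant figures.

Rearranging: Q = [h_f·C^1.852·D^4.8704 / (10.67·L)]^(1/1.852)
Q = [16.7·143^1.852·0.253^4.8704 / (10.67·1880)]^0.540 = 0.08372 m³/s

Q ≈ 0.0837 m³/s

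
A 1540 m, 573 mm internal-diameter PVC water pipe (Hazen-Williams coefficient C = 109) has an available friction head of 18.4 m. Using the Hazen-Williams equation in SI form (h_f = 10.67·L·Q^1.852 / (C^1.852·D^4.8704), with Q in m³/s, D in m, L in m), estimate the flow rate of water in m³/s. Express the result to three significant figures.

Q ≈ 0.643 m³/s

Rearranging: Q = [h_f·C^1.852·D^4.8704 / (10.67·L)]^(1/1.852)
Q = [18.4·109^1.852·0.573^4.8704 / (10.67·1540)]^0.540 = 0.6428 m³/s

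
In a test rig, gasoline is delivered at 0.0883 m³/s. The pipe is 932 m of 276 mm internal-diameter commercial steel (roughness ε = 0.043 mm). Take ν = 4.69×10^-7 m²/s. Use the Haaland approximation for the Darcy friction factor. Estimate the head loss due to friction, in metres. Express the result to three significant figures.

V = 4Q/(πD²) = 4·0.0883/(π·0.276²) = 1.476 m/s
Re = VD/ν = 1.476·0.276/4.69×10^-7 = 8.69×10^5 → turbulent
ε/D = 0.043/276 = 1.56×10^-4
Haaland: f = 0.01421
h_f = f(L/D)V²/(2g) = 0.01421·(932/0.276)·1.476²/(2·9.81) = 5.327 m

h_f ≈ 5.33 m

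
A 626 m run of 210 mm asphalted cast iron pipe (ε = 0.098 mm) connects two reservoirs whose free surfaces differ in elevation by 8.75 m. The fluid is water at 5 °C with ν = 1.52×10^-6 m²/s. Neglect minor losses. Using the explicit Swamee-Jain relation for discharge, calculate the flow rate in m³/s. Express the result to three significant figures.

Swamee-Jain (Type II): Q = -0.965·√(gD⁵h_f/L)·ln[ε/(3.7D) + √(3.17ν²L/(gD³h_f))]
√(gD⁵h_f/L) = √(9.81·0.210⁵·8.75/626) = 0.007483
ε/(3.7D) = 1.26×10^-4; √(3.17ν²L/(gD³h_f)) = 7.59×10^-5
Q = -0.965·0.007483·ln(2.021×10^-4) = 0.06143 m³/s
Check: V = 1.77 m/s, Re = 2.45×10^5, f = 0.01842, h_f = 8.81 m ≈ 8.75 m ✓

Q ≈ 0.0614 m³/s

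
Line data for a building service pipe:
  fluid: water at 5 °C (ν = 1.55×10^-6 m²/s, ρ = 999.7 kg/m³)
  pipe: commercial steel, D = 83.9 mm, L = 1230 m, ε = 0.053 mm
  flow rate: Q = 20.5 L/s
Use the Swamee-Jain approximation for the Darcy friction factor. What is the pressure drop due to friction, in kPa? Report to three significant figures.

Δp ≈ 1970 kPa

V = 4Q/(πD²) = 4·0.0205/(π·0.0839²) = 3.708 m/s
Re = VD/ν = 3.708·0.0839/1.55×10^-6 = 2.01×10^5 → turbulent
ε/D = 0.053/83.9 = 6.32×10^-4
Swamee-Jain: f = 0.01959
h_f = f(L/D)V²/(2g) = 0.01959·(1230/0.0839)·3.708²/(2·9.81) = 201.3 m
Δp = ρg·h_f = 999.7·9.81·201.3 = 1974 kPa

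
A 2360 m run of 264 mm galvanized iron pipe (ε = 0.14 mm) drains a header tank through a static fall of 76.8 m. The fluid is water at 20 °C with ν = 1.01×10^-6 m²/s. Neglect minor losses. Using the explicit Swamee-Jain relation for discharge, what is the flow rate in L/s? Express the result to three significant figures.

Swamee-Jain (Type II): Q = -0.965·√(gD⁵h_f/L)·ln[ε/(3.7D) + √(3.17ν²L/(gD³h_f))]
√(gD⁵h_f/L) = √(9.81·0.264⁵·76.8/2360) = 0.02023
ε/(3.7D) = 1.43×10^-4; √(3.17ν²L/(gD³h_f)) = 2.35×10^-5
Q = -0.965·0.02023·ln(1.668×10^-4) = 0.1698 m³/s
Check: V = 3.10 m/s, Re = 8.11×10^5, f = 0.01762, h_f = 77.3 m ≈ 76.8 m ✓

Q ≈ 170 L/s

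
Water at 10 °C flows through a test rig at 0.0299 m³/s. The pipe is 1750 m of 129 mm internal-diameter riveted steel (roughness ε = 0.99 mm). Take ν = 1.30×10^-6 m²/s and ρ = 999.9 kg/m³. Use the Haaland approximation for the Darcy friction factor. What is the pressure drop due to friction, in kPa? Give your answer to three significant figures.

V = 4Q/(πD²) = 4·0.0299/(π·0.129²) = 2.288 m/s
Re = VD/ν = 2.288·0.129/1.30×10^-6 = 2.27×10^5 → turbulent
ε/D = 0.99/129 = 0.00767
Haaland: f = 0.03509
h_f = f(L/D)V²/(2g) = 0.03509·(1750/0.129)·2.288²/(2·9.81) = 127.0 m
Δp = ρg·h_f = 999.9·9.81·127.0 = 1245 kPa

Δp ≈ 1250 kPa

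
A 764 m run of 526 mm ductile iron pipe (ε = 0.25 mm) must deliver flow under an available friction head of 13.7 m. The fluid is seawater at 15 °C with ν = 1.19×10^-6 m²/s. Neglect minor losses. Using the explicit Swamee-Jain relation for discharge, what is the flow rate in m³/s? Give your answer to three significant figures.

Swamee-Jain (Type II): Q = -0.965·√(gD⁵h_f/L)·ln[ε/(3.7D) + √(3.17ν²L/(gD³h_f))]
√(gD⁵h_f/L) = √(9.81·0.526⁵·13.7/764) = 0.08416
ε/(3.7D) = 1.28×10^-4; √(3.17ν²L/(gD³h_f)) = 1.32×10^-5
Q = -0.965·0.08416·ln(1.417×10^-4) = 0.7197 m³/s
Check: V = 3.31 m/s, Re = 1.46×10^6, f = 0.01696, h_f = 13.8 m ≈ 13.7 m ✓

Q ≈ 0.720 m³/s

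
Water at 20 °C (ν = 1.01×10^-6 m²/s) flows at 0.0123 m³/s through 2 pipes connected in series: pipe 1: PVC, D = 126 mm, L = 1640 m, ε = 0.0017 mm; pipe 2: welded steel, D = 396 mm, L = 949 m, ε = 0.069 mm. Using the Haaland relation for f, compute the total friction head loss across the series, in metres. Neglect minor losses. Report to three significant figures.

H ≈ 11.1 m

Pipe 1: V = 0.9864 m/s, Re = 1.23×10^5, ε/D = 1.35×10^-5, f = 0.01713, h_1 = f(L/D)V²/2g = 11.06 m
Pipe 2: V = 0.09987 m/s, Re = 3.92×10^4, ε/D = 1.74×10^-4, f = 0.02234, h_2 = f(L/D)V²/2g = 0.02722 m
Series → Q common, losses add: H = Σh = 11.09 m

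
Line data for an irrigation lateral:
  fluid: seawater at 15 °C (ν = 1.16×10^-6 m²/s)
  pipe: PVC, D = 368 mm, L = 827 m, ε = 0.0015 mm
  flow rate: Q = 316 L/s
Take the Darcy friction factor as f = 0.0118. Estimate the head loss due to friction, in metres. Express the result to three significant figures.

V = 4Q/(πD²) = 4·0.316/(π·0.368²) = 2.971 m/s
h_f = f(L/D)V²/(2g) = 0.01180·(827/0.368)·2.971²/(2·9.81) = 11.93 m

h_f ≈ 11.9 m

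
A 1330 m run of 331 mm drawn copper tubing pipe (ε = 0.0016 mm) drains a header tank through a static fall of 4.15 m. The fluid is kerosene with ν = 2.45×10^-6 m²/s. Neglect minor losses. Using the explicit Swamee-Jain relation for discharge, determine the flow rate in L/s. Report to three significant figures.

Q ≈ 95.0 L/s

Swamee-Jain (Type II): Q = -0.965·√(gD⁵h_f/L)·ln[ε/(3.7D) + √(3.17ν²L/(gD³h_f))]
√(gD⁵h_f/L) = √(9.81·0.331⁵·4.15/1330) = 0.01103
ε/(3.7D) = 1.31×10^-6; √(3.17ν²L/(gD³h_f)) = 1.31×10^-4
Q = -0.965·0.01103·ln(1.322×10^-4) = 0.09504 m³/s
Check: V = 1.10 m/s, Re = 1.49×10^5, f = 0.01649, h_f = 4.12 m ≈ 4.15 m ✓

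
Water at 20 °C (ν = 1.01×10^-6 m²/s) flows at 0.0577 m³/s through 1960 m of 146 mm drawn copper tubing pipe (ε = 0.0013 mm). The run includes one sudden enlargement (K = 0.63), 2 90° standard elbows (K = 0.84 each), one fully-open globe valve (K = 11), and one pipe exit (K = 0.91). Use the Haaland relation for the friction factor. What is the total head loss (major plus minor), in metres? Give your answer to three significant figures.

V = 4Q/(πD²) = 3.447 m/s; V²/2g = 0.6054 m
Re = 4.98×10^5, ε/D = 8.90×10^-6 → f = 0.01317 (Haaland)
Major: h_f = f(L/D)·V²/2g = 0.01317·13425·0.6054 = 107.1 m
Minor: ΣK = 14.2; h_m = ΣK·V²/2g = 8.609 m
Total H_L = 107.1 + 8.609 = 115.7 m

H_L ≈ 116 m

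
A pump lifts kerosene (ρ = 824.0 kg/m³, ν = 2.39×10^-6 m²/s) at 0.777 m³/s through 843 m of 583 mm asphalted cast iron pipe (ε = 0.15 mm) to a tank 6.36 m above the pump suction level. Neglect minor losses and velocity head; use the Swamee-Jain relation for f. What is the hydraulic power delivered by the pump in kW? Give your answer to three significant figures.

V = 4Q/(πD²) = 2.911 m/s; Re = 7.10×10^5; ε/D = 2.57×10^-4; f = 0.01565
h_f = f(L/D)V²/2g = 9.769 m
Total head H = z + h_f = 6.36 + 9.769 = 16.13 m
P_hyd = ρgQH = 824.0·9.81·0.777·16.13 = 101.3 kW

P_hyd ≈ 101 kW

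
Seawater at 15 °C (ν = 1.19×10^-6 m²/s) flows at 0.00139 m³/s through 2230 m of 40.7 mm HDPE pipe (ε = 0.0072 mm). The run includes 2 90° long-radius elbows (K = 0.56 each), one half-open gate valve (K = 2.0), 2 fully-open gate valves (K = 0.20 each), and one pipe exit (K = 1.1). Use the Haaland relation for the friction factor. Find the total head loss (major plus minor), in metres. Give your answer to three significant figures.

V = 4Q/(πD²) = 1.068 m/s; V²/2g = 0.05818 m
Re = 3.65×10^4, ε/D = 1.77×10^-4 → f = 0.02268 (Haaland)
Major: h_f = f(L/D)·V²/2g = 0.02268·54791·0.05818 = 72.31 m
Minor: ΣK = 4.62; h_m = ΣK·V²/2g = 0.2688 m
Total H_L = 72.31 + 0.2688 = 72.58 m

H_L ≈ 72.6 m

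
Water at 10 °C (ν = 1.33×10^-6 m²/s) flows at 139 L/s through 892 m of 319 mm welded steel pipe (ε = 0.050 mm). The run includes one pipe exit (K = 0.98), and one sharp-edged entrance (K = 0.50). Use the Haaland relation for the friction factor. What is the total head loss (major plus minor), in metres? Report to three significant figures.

V = 4Q/(πD²) = 1.739 m/s; V²/2g = 0.1542 m
Re = 4.17×10^5, ε/D = 1.57×10^-4 → f = 0.01514 (Haaland)
Major: h_f = f(L/D)·V²/2g = 0.01514·2796·0.1542 = 6.526 m
Minor: ΣK = 1.48; h_m = ΣK·V²/2g = 0.2282 m
Total H_L = 6.526 + 0.2282 = 6.754 m

H_L ≈ 6.75 m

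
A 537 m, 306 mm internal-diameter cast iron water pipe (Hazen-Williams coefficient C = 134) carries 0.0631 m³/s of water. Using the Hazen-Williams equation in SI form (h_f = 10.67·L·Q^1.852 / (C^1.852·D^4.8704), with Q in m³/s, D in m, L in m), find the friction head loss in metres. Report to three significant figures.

h_f ≈ 1.26 m

h_f = 10.67·537·0.0631^1.852 / (134^1.852·0.306^4.8704) = 1.262 m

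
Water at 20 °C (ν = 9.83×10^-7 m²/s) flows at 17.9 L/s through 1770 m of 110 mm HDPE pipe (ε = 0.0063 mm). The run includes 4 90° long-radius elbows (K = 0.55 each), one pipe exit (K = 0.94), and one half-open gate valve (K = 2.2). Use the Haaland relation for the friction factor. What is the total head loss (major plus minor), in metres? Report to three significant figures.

V = 4Q/(πD²) = 1.884 m/s; V²/2g = 0.1808 m
Re = 2.11×10^5, ε/D = 5.73×10^-5 → f = 0.01574 (Haaland)
Major: h_f = f(L/D)·V²/2g = 0.01574·16091·0.1808 = 45.80 m
Minor: ΣK = 5.34; h_m = ΣK·V²/2g = 0.9656 m
Total H_L = 45.80 + 0.9656 = 46.76 m

H_L ≈ 46.8 m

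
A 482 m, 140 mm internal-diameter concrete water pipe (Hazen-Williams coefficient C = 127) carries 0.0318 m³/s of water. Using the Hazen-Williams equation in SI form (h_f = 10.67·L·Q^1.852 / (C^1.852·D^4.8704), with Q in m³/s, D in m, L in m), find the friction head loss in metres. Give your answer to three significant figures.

h_f ≈ 15.9 m

h_f = 10.67·482·0.0318^1.852 / (127^1.852·0.140^4.8704) = 15.85 m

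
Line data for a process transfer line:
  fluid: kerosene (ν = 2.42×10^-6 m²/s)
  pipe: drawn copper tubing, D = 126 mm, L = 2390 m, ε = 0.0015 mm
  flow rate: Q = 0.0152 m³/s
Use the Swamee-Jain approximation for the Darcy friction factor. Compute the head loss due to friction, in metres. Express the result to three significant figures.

h_f ≈ 28.4 m

V = 4Q/(πD²) = 4·0.0152/(π·0.126²) = 1.219 m/s
Re = VD/ν = 1.219·0.126/2.42×10^-6 = 6.35×10^4 → turbulent
ε/D = 0.0015/126 = 1.19×10^-5
Swamee-Jain: f = 0.01974
h_f = f(L/D)V²/(2g) = 0.01974·(2390/0.126)·1.219²/(2·9.81) = 28.37 m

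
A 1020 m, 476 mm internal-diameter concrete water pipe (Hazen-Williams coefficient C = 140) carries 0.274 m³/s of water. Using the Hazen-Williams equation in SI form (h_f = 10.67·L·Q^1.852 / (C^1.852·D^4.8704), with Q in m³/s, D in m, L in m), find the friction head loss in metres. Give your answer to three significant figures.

h_f ≈ 3.90 m

h_f = 10.67·1020·0.274^1.852 / (140^1.852·0.476^4.8704) = 3.900 m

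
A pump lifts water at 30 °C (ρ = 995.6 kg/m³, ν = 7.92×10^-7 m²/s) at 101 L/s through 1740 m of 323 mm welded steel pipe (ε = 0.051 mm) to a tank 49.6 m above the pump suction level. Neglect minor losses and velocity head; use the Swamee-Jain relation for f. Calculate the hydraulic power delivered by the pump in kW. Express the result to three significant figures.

V = 4Q/(πD²) = 1.233 m/s; Re = 5.03×10^5; ε/D = 1.58×10^-4; f = 0.01509
h_f = f(L/D)V²/2g = 6.296 m
Total head H = z + h_f = 49.6 + 6.296 = 55.90 m
P_hyd = ρgQH = 995.6·9.81·0.101·55.90 = 55.14 kW

P_hyd ≈ 55.1 kW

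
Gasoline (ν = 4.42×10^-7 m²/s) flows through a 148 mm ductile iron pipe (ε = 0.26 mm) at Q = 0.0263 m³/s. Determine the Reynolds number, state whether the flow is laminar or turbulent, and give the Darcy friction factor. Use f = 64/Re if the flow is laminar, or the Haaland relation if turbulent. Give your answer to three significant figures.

V = 4Q/(πD²) = 1.529 m/s
Re = VD/ν = 1.529·0.148/4.42×10^-7 = 5.12×10^5
Re > 4000 → turbulent; ε/D = 0.00176
Haaland: f = 0.02302

Re ≈ 5.12×10^5; turbulent; f ≈ 0.0230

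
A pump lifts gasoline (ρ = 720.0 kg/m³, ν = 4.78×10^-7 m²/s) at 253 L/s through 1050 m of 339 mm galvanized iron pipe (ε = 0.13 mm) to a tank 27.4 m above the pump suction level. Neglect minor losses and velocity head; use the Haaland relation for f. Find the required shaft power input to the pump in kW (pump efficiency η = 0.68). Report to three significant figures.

V = 4Q/(πD²) = 2.803 m/s; Re = 1.99×10^6; ε/D = 3.83×10^-4; f = 0.01605
h_f = f(L/D)V²/2g = 19.91 m
Total head H = z + h_f = 27.4 + 19.91 = 47.31 m
P_hyd = ρgQH = 720.0·9.81·0.253·47.31 = 84.55 kW
P_shaft = P_hyd/η = 84.55/0.68 = 124.3 kW

P_shaft ≈ 124 kW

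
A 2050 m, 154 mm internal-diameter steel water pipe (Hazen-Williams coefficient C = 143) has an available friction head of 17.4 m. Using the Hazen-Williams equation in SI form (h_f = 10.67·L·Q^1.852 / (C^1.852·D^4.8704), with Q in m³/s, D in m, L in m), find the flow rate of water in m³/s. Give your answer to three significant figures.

Rearranging: Q = [h_f·C^1.852·D^4.8704 / (10.67·L)]^(1/1.852)
Q = [17.4·143^1.852·0.154^4.8704 / (10.67·2050)]^0.540 = 0.02214 m³/s

Q ≈ 0.0221 m³/s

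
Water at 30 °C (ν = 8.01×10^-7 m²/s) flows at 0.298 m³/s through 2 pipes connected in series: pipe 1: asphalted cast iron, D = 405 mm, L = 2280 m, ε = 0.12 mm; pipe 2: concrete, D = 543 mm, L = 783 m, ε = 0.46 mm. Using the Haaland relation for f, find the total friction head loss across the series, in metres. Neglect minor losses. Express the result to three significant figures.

Pipe 1: V = 2.313 m/s, Re = 1.17×10^6, ε/D = 2.96×10^-4, f = 0.01548, h_1 = f(L/D)V²/2g = 23.77 m
Pipe 2: V = 1.287 m/s, Re = 8.72×10^5, ε/D = 8.47×10^-4, f = 0.01925, h_2 = f(L/D)V²/2g = 2.342 m
Series → Q common, losses add: H = Σh = 26.11 m

H ≈ 26.1 m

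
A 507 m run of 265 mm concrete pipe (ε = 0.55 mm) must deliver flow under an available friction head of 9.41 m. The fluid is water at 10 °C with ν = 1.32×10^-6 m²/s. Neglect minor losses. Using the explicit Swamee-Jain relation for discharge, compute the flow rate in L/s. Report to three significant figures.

Q ≈ 110 L/s

Swamee-Jain (Type II): Q = -0.965·√(gD⁵h_f/L)·ln[ε/(3.7D) + √(3.17ν²L/(gD³h_f))]
√(gD⁵h_f/L) = √(9.81·0.265⁵·9.41/507) = 0.01543
ε/(3.7D) = 5.61×10^-4; √(3.17ν²L/(gD³h_f)) = 4.04×10^-5
Q = -0.965·0.01543·ln(6.013×10^-4) = 0.1104 m³/s
Check: V = 2.00 m/s, Re = 4.02×10^5, f = 0.02422, h_f = 9.46 m ≈ 9.41 m ✓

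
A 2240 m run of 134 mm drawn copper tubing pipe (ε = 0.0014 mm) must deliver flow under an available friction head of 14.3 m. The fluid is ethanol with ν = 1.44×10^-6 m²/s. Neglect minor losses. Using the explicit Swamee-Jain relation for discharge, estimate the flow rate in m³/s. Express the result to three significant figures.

Swamee-Jain (Type II): Q = -0.965·√(gD⁵h_f/L)·ln[ε/(3.7D) + √(3.17ν²L/(gD³h_f))]
√(gD⁵h_f/L) = √(9.81·0.134⁵·14.3/2240) = 0.001645
ε/(3.7D) = 2.82×10^-6; √(3.17ν²L/(gD³h_f)) = 2.09×10^-4
Q = -0.965·0.001645·ln(2.117×10^-4) = 0.01343 m³/s
Check: V = 0.952 m/s, Re = 8.86×10^4, f = 0.01838, h_f = 14.2 m ≈ 14.3 m ✓

Q ≈ 0.0134 m³/s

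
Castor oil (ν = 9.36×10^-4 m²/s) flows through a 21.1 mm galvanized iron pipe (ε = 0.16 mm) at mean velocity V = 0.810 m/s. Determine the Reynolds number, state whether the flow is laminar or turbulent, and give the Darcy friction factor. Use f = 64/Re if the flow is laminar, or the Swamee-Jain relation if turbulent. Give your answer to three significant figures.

Re = VD/ν = 0.8100·0.0211/9.36×10^-4 = 18.3
Re < 2300 → laminar → f = 64/Re = 3.505

Re ≈ 18.3; laminar; f = 64/Re ≈ 3.51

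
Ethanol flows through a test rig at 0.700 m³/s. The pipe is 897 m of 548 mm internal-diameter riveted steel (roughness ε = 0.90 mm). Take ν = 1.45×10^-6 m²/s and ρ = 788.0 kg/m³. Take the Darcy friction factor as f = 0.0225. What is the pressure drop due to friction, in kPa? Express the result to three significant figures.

V = 4Q/(πD²) = 4·0.700/(π·0.548²) = 2.968 m/s
h_f = f(L/D)V²/(2g) = 0.02250·(897/0.548)·2.968²/(2·9.81) = 16.53 m
Δp = ρg·h_f = 788.0·9.81·16.53 = 127.8 kPa

Δp ≈ 128 kPa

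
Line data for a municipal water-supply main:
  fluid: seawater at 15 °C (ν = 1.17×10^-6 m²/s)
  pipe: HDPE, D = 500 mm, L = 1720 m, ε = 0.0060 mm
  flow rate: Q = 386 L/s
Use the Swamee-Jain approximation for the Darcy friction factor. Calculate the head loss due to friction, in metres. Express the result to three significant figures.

V = 4Q/(πD²) = 4·0.386/(π·0.500²) = 1.966 m/s
Re = VD/ν = 1.966·0.500/1.17×10^-6 = 8.40×10^5 → turbulent
ε/D = 0.0060/500 = 1.20×10^-5
Swamee-Jain: f = 0.01222
h_f = f(L/D)V²/(2g) = 0.01222·(1720/0.500)·1.966²/(2·9.81) = 8.280 m

h_f ≈ 8.28 m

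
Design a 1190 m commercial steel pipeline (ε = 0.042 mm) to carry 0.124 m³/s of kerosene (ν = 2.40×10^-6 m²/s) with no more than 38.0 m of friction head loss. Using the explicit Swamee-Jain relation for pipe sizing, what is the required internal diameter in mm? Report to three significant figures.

Swamee-Jain (Type III): D = 0.66·[ε^1.25·(LQ²/(gh_f))^4.75 + ν·Q^9.4·(L/(gh_f))^5.2]^0.04
LQ²/(gh_f) = 0.04908; L/(gh_f) = 3.192
Term 1 = ε^1.25·(…)^4.75 = 2.05×10^-12; Term 2 = ν·Q^9.4·(…)^5.2 = 3.02×10^-12
D = 0.66·(2.05×10^-12 + 3.02×10^-12)^0.04 = 0.2332 m = 233 mm
Check: V = 2.90 m/s, Re = 2.82×10^5, f = 0.01626, h_f = 35.7 m ≈ 38.0 m ✓

D ≈ 233 mm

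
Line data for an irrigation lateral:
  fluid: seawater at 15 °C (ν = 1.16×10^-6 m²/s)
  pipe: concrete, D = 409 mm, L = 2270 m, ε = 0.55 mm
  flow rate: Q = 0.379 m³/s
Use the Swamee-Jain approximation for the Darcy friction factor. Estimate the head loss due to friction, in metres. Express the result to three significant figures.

h_f ≈ 50.5 m

V = 4Q/(πD²) = 4·0.379/(π·0.409²) = 2.885 m/s
Re = VD/ν = 2.885·0.409/1.16×10^-6 = 1.02×10^6 → turbulent
ε/D = 0.55/409 = 0.00134
Swamee-Jain: f = 0.02146
h_f = f(L/D)V²/(2g) = 0.02146·(2270/0.409)·2.885²/(2·9.81) = 50.51 m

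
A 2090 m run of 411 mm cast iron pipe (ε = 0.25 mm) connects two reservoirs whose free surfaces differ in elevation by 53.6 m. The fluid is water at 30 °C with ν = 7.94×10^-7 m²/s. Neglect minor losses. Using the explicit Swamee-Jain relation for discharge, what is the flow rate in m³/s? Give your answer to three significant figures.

Swamee-Jain (Type II): Q = -0.965·√(gD⁵h_f/L)·ln[ε/(3.7D) + √(3.17ν²L/(gD³h_f))]
√(gD⁵h_f/L) = √(9.81·0.411⁵·53.6/2090) = 0.05432
ε/(3.7D) = 1.64×10^-4; √(3.17ν²L/(gD³h_f)) = 1.07×10^-5
Q = -0.965·0.05432·ln(1.751×10^-4) = 0.4534 m³/s
Check: V = 3.42 m/s, Re = 1.77×10^6, f = 0.01778, h_f = 53.8 m ≈ 53.6 m ✓

Q ≈ 0.453 m³/s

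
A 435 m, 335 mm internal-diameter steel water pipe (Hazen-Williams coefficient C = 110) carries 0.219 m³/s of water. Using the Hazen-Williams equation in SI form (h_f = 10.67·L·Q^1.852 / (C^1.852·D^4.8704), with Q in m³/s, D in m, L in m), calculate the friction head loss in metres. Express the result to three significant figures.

h_f ≈ 9.50 m

h_f = 10.67·435·0.219^1.852 / (110^1.852·0.335^4.8704) = 9.500 m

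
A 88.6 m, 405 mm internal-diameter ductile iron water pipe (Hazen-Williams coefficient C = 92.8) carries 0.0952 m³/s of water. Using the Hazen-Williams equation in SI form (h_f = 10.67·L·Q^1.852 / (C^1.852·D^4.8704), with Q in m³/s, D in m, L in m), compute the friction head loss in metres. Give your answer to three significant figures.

h_f = 10.67·88.6·0.0952^1.852 / (92.8^1.852·0.405^4.8704) = 0.2249 m

h_f ≈ 0.225 m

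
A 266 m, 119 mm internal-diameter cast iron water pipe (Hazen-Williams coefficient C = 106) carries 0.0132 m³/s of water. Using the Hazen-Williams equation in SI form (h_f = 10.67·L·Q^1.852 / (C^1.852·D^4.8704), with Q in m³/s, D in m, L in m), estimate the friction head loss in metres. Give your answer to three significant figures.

h_f ≈ 5.30 m

h_f = 10.67·266·0.0132^1.852 / (106^1.852·0.119^4.8704) = 5.296 m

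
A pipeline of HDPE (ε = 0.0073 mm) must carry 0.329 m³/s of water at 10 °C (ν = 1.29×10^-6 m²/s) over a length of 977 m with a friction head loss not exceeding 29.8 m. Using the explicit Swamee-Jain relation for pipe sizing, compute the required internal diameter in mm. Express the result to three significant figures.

Swamee-Jain (Type III): D = 0.66·[ε^1.25·(LQ²/(gh_f))^4.75 + ν·Q^9.4·(L/(gh_f))^5.2]^0.04
LQ²/(gh_f) = 0.3617; L/(gh_f) = 3.342
Term 1 = ε^1.25·(…)^4.75 = 3.03×10^-9; Term 2 = ν·Q^9.4·(…)^5.2 = 1.98×10^-8
D = 0.66·(3.03×10^-9 + 1.98×10^-8)^0.04 = 0.3265 m = 327 mm
Check: V = 3.93 m/s, Re = 9.95×10^5, f = 0.01214, h_f = 28.6 m ≈ 29.8 m ✓

D ≈ 327 mm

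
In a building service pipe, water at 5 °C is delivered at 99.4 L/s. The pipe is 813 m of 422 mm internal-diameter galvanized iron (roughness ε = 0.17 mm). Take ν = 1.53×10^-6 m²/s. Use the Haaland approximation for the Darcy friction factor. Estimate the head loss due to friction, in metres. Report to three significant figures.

h_f ≈ 0.900 m

V = 4Q/(πD²) = 4·0.0994/(π·0.422²) = 0.7107 m/s
Re = VD/ν = 0.7107·0.422/1.53×10^-6 = 1.96×10^5 → turbulent
ε/D = 0.17/422 = 4.03×10^-4
Haaland: f = 0.01814
h_f = f(L/D)V²/(2g) = 0.01814·(813/0.422)·0.7107²/(2·9.81) = 0.8998 m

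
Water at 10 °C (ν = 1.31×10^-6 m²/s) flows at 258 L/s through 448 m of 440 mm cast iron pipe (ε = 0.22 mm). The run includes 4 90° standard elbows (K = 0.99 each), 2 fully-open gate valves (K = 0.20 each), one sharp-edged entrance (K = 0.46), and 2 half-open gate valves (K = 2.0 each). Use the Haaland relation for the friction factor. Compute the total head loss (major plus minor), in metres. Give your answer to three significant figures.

V = 4Q/(πD²) = 1.697 m/s; V²/2g = 0.1467 m
Re = 5.70×10^5, ε/D = 5.00×10^-4 → f = 0.01748 (Haaland)
Major: h_f = f(L/D)·V²/2g = 0.01748·1018·0.1467 = 2.612 m
Minor: ΣK = 8.82; h_m = ΣK·V²/2g = 1.294 m
Total H_L = 2.612 + 1.294 = 3.906 m

H_L ≈ 3.91 m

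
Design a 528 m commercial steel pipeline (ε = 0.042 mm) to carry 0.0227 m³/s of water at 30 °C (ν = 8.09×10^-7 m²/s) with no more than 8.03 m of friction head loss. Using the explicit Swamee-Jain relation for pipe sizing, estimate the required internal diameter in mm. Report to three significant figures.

D ≈ 139 mm

Swamee-Jain (Type III): D = 0.66·[ε^1.25·(LQ²/(gh_f))^4.75 + ν·Q^9.4·(L/(gh_f))^5.2]^0.04
LQ²/(gh_f) = 0.003454; L/(gh_f) = 6.703
Term 1 = ε^1.25·(…)^4.75 = 6.85×10^-18; Term 2 = ν·Q^9.4·(…)^5.2 = 5.64×10^-18
D = 0.66·(6.85×10^-18 + 5.64×10^-18)^0.04 = 0.1391 m = 139 mm
Check: V = 1.49 m/s, Re = 2.57×10^5, f = 0.01733, h_f = 7.48 m ≈ 8.03 m ✓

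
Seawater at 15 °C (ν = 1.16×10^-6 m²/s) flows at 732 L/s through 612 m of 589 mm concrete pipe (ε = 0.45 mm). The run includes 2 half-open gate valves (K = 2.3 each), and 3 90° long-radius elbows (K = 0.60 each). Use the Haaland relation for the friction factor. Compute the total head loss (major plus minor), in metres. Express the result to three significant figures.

H_L ≈ 9.50 m

V = 4Q/(πD²) = 2.687 m/s; V²/2g = 0.3679 m
Re = 1.36×10^6, ε/D = 7.64×10^-4 → f = 0.01869 (Haaland)
Major: h_f = f(L/D)·V²/2g = 0.01869·1039·0.3679 = 7.142 m
Minor: ΣK = 6.40; h_m = ΣK·V²/2g = 2.354 m
Total H_L = 7.142 + 2.354 = 9.496 m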